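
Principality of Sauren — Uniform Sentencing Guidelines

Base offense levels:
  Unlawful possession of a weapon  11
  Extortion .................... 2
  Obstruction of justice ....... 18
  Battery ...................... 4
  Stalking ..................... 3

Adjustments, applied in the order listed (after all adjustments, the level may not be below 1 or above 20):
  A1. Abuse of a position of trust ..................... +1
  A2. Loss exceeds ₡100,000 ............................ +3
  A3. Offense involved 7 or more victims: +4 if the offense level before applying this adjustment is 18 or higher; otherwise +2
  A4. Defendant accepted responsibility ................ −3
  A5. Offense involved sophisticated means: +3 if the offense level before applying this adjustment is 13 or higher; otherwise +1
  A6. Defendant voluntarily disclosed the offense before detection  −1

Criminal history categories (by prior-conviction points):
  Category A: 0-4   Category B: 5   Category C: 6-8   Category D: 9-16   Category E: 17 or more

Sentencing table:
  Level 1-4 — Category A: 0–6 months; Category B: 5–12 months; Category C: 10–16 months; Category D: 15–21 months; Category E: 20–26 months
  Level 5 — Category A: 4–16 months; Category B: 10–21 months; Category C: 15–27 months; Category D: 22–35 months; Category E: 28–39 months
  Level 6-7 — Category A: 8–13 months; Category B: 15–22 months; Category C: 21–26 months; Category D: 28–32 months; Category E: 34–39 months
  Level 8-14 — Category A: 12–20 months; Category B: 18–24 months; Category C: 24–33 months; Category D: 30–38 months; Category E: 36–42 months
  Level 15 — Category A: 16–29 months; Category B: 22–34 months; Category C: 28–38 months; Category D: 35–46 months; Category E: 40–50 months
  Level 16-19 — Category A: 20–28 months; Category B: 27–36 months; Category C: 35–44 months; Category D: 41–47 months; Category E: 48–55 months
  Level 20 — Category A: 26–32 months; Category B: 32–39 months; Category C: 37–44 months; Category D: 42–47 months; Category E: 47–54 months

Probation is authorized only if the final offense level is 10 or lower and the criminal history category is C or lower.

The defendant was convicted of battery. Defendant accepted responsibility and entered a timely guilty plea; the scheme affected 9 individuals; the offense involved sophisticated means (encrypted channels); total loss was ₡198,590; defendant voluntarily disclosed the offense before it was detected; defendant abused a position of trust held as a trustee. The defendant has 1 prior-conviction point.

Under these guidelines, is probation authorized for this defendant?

Yes

Base offense level for battery: 4.
A1 applies: 4 + 1 = 5.
A2 applies: 5 + 3 = 8.
A3 applies (level before this adjustment is 8 < 18, so +2): 8 + 2 = 10.
A4 applies: 10 − 3 = 7.
A5 applies (level before this adjustment is 7 < 13, so +1): 7 + 1 = 8.
A6 applies: 8 − 1 = 7.
Final offense level: 7.
Criminal history: 1 prior point → Category A (0-4).
Level 7 falls in the 6-7 band.
Grid: Level 6-7 × Category A = 8-13 months.
Probation check: level 7 ≤ 10 and category A ≤ C → eligible.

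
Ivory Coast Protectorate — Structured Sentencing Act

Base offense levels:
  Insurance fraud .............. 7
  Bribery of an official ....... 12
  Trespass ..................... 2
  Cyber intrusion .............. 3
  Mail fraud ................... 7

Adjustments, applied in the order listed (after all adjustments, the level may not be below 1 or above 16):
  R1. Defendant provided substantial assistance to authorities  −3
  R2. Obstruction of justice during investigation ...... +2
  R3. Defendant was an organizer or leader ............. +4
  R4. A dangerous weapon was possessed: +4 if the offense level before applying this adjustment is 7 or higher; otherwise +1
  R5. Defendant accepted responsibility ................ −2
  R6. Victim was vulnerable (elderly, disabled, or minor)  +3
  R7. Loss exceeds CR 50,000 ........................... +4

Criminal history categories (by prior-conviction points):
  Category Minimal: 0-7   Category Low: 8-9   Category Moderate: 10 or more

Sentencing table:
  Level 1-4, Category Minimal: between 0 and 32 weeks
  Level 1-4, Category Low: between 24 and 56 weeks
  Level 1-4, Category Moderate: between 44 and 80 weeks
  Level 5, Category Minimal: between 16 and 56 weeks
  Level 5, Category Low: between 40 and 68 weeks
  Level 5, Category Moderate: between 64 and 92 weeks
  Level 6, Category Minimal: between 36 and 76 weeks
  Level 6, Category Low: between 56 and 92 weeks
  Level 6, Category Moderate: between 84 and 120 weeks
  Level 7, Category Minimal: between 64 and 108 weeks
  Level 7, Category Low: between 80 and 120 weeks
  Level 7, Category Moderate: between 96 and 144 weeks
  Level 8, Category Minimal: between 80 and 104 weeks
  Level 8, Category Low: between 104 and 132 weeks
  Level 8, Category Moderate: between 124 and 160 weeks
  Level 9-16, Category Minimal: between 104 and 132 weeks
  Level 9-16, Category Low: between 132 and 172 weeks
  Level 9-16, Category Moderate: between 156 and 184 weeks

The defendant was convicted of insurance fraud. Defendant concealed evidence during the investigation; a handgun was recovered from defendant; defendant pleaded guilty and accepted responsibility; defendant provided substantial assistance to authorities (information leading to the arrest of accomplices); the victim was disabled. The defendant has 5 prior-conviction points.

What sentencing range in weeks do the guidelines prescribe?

80-104 weeks

Base offense level for insurance fraud: 7.
R1 applies: 7 − 3 = 4.
R2 applies: 4 + 2 = 6.
R4 applies (level before this adjustment is 6 < 7, so +1): 6 + 1 = 7.
R5 applies: 7 − 2 = 5.
R6 applies: 5 + 3 = 8.
R7 does not apply.
Final offense level: 8.
Criminal history: 5 prior points → Category Minimal (0-7).
Level 8 falls in the 8 band.
Grid: Level 8 × Category Minimal = 80-104 weeks.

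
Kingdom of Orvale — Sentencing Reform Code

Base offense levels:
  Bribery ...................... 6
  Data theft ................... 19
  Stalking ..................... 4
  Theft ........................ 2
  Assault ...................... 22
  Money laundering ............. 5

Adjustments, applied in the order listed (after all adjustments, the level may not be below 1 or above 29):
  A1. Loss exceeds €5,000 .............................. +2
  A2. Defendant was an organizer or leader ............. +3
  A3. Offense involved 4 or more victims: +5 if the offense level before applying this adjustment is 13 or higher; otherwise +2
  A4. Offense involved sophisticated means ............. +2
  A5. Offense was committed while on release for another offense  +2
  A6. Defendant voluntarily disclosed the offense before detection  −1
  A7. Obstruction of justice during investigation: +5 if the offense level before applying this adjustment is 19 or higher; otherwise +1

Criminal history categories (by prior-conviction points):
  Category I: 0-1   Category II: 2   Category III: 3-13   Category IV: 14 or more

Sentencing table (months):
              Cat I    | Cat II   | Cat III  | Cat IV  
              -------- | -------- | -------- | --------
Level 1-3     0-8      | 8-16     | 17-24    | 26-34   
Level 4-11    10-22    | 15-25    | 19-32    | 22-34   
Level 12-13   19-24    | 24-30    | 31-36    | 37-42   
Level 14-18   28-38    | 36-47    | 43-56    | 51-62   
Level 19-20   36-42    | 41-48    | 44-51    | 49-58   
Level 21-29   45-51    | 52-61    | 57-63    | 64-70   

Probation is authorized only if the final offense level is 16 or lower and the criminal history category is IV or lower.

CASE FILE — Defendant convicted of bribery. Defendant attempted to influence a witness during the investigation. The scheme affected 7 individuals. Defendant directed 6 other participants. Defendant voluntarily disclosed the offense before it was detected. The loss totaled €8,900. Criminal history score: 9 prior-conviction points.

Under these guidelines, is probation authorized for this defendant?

Yes

Base offense level for bribery: 6.
A1 applies: 6 + 2 = 8.
A2 applies: 8 + 3 = 11.
A3 applies (level before this adjustment is 11 < 13, so +2): 11 + 2 = 13.
A5 does not apply.
A6 applies: 13 − 1 = 12.
A7 applies (level before this adjustment is 12 < 19, so +1): 12 + 1 = 13.
Final offense level: 13.
Criminal history: 9 prior points → Category III (3-13).
Level 13 falls in the 12-13 band.
Grid: Level 12-13 × Category III = 31-36 months.
Probation check: level 13 ≤ 16 and category III ≤ IV → eligible.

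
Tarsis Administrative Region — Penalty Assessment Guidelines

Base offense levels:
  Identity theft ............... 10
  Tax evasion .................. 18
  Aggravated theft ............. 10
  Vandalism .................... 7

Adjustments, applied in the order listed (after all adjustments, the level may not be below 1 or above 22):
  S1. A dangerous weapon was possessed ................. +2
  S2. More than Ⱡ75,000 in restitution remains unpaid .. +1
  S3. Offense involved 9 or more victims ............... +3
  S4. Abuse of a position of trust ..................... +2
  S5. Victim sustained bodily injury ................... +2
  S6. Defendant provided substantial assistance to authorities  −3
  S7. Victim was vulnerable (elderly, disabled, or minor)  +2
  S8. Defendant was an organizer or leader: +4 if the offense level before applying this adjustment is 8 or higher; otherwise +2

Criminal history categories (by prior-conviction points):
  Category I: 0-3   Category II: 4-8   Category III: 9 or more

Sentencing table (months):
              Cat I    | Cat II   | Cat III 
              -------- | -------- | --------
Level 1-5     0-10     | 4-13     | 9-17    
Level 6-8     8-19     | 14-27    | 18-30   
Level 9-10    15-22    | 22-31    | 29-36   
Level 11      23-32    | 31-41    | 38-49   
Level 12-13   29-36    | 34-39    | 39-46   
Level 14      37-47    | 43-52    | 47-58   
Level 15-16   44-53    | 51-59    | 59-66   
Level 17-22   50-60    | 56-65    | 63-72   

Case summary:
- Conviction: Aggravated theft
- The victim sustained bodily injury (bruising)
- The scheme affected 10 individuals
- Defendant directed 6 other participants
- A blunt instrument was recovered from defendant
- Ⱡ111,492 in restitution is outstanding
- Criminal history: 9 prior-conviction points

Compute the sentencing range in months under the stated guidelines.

Base offense level for aggravated theft: 10.
S1 applies: 10 + 2 = 12.
S2 applies: 12 + 1 = 13.
S3 applies: 13 + 3 = 16.
S5 applies: 16 + 2 = 18.
S6 does not apply.
S7 does not apply.
S8 applies (level before this adjustment is 18 ≥ 8, so +4): 18 + 4 = 22.
Final offense level: 22.
Criminal history: 9 prior points → Category III (9+).
Level 22 falls in the 17-22 band.
Grid: Level 17-22 × Category III = 63-72 months.

63-72 months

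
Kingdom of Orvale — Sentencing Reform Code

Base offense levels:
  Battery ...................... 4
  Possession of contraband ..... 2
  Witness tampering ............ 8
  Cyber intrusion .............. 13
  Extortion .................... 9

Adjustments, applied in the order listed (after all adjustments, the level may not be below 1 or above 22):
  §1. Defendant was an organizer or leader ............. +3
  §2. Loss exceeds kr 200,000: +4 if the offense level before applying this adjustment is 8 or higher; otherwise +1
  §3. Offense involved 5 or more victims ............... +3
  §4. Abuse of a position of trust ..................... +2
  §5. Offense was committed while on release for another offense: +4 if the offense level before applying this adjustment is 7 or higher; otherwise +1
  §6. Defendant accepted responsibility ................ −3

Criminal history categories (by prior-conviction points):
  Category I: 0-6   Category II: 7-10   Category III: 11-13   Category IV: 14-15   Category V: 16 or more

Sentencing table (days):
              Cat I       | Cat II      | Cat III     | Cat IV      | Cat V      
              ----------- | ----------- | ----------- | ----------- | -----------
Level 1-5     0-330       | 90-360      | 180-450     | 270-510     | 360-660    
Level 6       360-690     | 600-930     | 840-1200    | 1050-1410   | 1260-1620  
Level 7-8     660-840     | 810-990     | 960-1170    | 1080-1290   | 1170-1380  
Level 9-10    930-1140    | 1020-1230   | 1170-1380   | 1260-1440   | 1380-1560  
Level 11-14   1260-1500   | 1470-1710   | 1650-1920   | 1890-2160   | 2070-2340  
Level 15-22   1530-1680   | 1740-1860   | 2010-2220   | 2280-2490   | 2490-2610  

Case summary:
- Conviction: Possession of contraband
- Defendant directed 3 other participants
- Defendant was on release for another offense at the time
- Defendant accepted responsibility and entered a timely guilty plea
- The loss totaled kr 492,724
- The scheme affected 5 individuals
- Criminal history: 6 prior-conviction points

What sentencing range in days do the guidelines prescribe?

Base offense level for possession of contraband: 2.
§1 applies: 2 + 3 = 5.
§2 applies (level before this adjustment is 5 < 8, so +1): 5 + 1 = 6.
§3 applies: 6 + 3 = 9.
§4 does not apply.
§5 applies (level before this adjustment is 9 ≥ 7, so +4): 9 + 4 = 13.
§6 applies: 13 − 3 = 10.
Final offense level: 10.
Criminal history: 6 prior points → Category I (0-6).
Level 10 falls in the 9-10 band.
Grid: Level 9-10 × Category I = 930-1140 days.

930-1140 days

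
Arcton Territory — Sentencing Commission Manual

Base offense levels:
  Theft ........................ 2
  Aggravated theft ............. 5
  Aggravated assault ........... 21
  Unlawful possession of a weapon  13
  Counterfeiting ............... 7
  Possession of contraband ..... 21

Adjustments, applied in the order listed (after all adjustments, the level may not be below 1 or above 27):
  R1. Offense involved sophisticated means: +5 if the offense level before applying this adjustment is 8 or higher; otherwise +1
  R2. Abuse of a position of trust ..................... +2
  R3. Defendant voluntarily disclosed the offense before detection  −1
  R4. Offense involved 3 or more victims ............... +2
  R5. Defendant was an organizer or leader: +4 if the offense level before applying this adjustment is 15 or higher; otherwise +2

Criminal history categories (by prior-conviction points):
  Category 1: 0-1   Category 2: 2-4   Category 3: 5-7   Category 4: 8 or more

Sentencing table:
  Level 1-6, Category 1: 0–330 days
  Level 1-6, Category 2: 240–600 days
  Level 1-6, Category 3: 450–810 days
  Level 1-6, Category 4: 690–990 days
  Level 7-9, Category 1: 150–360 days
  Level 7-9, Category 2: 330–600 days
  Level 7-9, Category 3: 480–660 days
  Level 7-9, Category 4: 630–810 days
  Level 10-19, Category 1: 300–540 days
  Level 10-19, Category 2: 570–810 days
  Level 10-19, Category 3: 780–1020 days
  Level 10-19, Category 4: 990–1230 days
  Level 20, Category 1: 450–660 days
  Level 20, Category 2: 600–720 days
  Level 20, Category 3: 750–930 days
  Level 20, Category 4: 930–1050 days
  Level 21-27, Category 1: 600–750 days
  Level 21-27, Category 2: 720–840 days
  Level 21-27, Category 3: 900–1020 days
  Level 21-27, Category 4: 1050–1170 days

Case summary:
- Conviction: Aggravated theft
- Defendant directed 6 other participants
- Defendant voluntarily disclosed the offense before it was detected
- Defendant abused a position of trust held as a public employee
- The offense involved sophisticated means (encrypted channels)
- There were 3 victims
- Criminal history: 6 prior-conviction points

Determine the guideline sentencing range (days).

Base offense level for aggravated theft: 5.
R1 applies (level before this adjustment is 5 < 8, so +1): 5 + 1 = 6.
R2 applies: 6 + 2 = 8.
R3 applies: 8 − 1 = 7.
R4 applies: 7 + 2 = 9.
R5 applies (level before this adjustment is 9 < 15, so +2): 9 + 2 = 11.
Final offense level: 11.
Criminal history: 6 prior points → Category 3 (5-7).
Level 11 falls in the 10-19 band.
Grid: Level 10-19 × Category 3 = 780-1020 days.

780-1020 days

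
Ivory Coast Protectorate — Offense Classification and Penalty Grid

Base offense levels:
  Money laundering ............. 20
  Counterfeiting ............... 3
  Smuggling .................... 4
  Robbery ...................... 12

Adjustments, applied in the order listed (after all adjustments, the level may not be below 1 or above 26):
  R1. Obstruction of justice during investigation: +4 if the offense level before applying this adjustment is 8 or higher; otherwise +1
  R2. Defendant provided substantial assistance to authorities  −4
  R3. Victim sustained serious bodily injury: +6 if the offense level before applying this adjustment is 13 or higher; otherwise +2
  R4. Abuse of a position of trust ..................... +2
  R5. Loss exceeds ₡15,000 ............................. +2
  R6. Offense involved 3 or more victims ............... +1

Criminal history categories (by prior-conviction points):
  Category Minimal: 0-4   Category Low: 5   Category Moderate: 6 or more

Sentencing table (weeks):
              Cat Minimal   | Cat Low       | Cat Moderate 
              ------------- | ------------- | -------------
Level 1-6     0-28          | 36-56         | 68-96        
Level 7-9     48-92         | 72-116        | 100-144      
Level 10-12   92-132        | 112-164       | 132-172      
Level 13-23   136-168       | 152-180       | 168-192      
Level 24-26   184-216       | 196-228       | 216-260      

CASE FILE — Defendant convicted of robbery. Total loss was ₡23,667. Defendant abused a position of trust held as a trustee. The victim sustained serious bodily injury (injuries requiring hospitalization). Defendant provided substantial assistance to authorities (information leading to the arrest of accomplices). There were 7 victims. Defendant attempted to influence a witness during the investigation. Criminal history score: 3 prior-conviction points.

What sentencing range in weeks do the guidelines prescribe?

Base offense level for robbery: 12.
R1 applies (level before this adjustment is 12 ≥ 8, so +4): 12 + 4 = 16.
R2 applies: 16 − 4 = 12.
R3 applies (level before this adjustment is 12 < 13, so +2): 12 + 2 = 14.
R4 applies: 14 + 2 = 16.
R5 applies: 16 + 2 = 18.
R6 applies: 18 + 1 = 19.
Final offense level: 19.
Criminal history: 3 prior points → Category Minimal (0-4).
Level 19 falls in the 13-23 band.
Grid: Level 13-23 × Category Minimal = 136-168 weeks.

136-168 weeks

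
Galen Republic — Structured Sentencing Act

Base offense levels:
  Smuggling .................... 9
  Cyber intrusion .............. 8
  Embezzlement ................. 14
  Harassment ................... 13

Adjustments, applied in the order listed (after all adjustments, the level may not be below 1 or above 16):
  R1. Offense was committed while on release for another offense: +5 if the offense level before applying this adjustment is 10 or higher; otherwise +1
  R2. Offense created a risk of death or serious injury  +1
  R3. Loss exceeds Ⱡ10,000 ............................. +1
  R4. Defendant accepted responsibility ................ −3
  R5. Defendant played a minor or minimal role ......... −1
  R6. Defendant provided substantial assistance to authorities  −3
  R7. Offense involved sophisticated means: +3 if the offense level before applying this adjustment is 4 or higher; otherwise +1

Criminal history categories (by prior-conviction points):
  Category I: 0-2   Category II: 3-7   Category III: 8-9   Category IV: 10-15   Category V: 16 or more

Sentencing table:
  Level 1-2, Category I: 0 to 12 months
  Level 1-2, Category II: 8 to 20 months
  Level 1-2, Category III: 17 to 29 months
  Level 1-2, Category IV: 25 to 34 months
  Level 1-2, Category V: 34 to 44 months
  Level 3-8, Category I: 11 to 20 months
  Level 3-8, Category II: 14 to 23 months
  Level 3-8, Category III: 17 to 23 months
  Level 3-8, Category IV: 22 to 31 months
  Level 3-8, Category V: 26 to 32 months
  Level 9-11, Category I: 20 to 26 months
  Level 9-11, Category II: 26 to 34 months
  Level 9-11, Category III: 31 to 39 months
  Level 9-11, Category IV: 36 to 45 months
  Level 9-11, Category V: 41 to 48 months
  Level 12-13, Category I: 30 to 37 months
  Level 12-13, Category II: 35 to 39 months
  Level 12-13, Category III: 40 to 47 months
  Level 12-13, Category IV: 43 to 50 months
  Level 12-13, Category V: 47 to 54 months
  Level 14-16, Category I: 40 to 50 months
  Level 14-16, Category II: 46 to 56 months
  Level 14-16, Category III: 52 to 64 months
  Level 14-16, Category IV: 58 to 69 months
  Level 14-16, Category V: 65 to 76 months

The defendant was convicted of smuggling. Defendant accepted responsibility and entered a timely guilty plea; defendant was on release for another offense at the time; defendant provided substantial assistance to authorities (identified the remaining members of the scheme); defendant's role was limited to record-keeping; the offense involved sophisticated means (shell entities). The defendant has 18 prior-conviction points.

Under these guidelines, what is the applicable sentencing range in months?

26-32 months

Base offense level for smuggling: 9.
R1 applies (level before this adjustment is 9 < 10, so +1): 9 + 1 = 10.
R4 applies: 10 − 3 = 7.
R5 applies: 7 − 1 = 6.
R6 applies: 6 − 3 = 3.
R7 applies (level before this adjustment is 3 < 4, so +1): 3 + 1 = 4.
Final offense level: 4.
Criminal history: 18 prior points → Category V (16+).
Level 4 falls in the 3-8 band.
Grid: Level 3-8 × Category V = 26-32 months.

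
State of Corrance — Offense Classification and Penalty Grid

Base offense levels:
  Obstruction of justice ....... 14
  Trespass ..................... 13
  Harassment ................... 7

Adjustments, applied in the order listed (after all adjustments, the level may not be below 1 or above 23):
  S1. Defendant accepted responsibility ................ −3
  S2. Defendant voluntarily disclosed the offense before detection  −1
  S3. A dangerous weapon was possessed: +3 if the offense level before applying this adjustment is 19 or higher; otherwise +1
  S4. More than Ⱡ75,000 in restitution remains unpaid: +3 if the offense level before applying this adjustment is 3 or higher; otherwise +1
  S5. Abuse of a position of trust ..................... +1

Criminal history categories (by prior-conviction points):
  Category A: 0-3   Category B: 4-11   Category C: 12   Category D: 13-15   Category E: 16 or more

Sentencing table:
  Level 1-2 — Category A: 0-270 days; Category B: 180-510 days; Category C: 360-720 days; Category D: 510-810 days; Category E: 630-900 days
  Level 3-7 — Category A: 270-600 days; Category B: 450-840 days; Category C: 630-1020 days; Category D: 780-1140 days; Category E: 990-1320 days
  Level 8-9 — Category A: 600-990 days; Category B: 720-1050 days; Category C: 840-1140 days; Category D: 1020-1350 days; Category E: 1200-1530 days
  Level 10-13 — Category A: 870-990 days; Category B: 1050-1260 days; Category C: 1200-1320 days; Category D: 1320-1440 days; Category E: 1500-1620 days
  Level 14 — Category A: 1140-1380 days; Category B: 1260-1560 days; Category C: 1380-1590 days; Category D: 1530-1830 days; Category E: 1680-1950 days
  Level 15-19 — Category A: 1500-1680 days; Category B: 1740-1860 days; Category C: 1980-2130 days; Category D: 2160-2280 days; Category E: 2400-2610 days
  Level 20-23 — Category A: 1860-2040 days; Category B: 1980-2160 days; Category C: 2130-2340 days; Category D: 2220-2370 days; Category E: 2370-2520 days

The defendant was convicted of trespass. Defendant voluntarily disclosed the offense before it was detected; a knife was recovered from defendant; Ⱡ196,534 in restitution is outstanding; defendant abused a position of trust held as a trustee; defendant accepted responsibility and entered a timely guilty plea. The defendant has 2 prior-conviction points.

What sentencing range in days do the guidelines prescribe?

1140-1380 days

Base offense level for trespass: 13.
S1 applies: 13 − 3 = 10.
S2 applies: 10 − 1 = 9.
S3 applies (level before this adjustment is 9 < 19, so +1): 9 + 1 = 10.
S4 applies (level before this adjustment is 10 ≥ 3, so +3): 10 + 3 = 13.
S5 applies: 13 + 1 = 14.
Final offense level: 14.
Criminal history: 2 prior points → Category A (0-3).
Level 14 falls in the 14 band.
Grid: Level 14 × Category A = 1140-1380 days.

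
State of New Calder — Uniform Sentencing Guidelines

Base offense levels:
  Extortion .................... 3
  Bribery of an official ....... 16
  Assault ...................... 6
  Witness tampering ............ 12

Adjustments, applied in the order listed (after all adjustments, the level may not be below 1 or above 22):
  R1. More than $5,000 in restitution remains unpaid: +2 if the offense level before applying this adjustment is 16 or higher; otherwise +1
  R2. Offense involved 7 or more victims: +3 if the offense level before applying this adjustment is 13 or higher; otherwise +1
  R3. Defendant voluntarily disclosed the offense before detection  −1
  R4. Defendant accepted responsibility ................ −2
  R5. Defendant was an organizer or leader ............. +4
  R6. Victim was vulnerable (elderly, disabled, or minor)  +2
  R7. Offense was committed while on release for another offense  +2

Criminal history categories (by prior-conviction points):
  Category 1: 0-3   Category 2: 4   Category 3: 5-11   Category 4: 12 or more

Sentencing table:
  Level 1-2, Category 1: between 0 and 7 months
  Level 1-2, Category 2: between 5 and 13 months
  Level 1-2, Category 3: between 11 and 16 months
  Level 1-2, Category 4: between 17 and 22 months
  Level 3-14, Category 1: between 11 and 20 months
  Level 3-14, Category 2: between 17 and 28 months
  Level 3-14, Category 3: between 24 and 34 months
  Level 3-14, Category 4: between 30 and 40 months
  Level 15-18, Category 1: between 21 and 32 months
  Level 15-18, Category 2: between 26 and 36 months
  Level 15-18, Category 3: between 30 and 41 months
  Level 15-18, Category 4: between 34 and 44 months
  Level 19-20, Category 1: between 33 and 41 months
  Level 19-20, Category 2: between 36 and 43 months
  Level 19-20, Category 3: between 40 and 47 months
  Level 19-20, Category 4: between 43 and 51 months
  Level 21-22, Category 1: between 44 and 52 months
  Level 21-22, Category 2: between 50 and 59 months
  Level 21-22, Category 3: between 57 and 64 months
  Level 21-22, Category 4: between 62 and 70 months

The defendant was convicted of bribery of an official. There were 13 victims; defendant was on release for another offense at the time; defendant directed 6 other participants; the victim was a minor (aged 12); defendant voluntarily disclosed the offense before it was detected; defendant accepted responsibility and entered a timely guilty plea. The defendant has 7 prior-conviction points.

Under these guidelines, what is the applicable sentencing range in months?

Base offense level for bribery of an official: 16.
R1 does not apply.
R2 applies (level before this adjustment is 16 ≥ 13, so +3): 16 + 3 = 19.
R3 applies: 19 − 1 = 18.
R4 applies: 18 − 2 = 16.
R5 applies: 16 + 4 = 20.
R6 applies: 20 + 2 = 22.
R7 applies: 22 + 2 = 24.
Level 24 exceeds the maximum of 22; capped at 22.
Final offense level: 22.
Criminal history: 7 prior points → Category 3 (5-11).
Level 22 falls in the 21-22 band.
Grid: Level 21-22 × Category 3 = 57-64 months.

57-64 months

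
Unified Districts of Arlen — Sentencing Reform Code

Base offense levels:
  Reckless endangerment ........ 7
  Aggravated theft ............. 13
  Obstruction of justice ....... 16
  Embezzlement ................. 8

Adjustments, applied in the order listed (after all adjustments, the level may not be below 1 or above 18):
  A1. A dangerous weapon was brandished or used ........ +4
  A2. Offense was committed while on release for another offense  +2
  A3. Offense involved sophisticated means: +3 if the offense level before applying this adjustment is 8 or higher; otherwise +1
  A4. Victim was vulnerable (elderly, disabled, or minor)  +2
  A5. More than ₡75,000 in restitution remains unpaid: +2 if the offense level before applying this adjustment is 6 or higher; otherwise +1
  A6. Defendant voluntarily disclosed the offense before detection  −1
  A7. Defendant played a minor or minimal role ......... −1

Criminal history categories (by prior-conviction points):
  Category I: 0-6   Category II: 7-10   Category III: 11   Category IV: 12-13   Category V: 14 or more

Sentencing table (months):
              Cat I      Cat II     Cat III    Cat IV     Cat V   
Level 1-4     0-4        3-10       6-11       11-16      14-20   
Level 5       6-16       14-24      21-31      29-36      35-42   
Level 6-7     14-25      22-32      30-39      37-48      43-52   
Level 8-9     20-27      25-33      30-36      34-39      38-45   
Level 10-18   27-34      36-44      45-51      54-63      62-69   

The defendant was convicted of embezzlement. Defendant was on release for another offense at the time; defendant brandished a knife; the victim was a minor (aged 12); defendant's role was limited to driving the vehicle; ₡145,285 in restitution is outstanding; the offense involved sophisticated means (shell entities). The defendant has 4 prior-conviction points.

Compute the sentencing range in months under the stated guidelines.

27-34 months

Base offense level for embezzlement: 8.
A1 applies: 8 + 4 = 12.
A2 applies: 12 + 2 = 14.
A3 applies (level before this adjustment is 14 ≥ 8, so +3): 14 + 3 = 17.
A4 applies: 17 + 2 = 19.
A5 applies (level before this adjustment is 19 ≥ 6, so +2): 19 + 2 = 21.
A7 applies: 21 − 1 = 20.
Level 20 exceeds the maximum of 18; capped at 18.
Final offense level: 18.
Criminal history: 4 prior points → Category I (0-6).
Level 18 falls in the 10-18 band.
Grid: Level 10-18 × Category I = 27-34 months.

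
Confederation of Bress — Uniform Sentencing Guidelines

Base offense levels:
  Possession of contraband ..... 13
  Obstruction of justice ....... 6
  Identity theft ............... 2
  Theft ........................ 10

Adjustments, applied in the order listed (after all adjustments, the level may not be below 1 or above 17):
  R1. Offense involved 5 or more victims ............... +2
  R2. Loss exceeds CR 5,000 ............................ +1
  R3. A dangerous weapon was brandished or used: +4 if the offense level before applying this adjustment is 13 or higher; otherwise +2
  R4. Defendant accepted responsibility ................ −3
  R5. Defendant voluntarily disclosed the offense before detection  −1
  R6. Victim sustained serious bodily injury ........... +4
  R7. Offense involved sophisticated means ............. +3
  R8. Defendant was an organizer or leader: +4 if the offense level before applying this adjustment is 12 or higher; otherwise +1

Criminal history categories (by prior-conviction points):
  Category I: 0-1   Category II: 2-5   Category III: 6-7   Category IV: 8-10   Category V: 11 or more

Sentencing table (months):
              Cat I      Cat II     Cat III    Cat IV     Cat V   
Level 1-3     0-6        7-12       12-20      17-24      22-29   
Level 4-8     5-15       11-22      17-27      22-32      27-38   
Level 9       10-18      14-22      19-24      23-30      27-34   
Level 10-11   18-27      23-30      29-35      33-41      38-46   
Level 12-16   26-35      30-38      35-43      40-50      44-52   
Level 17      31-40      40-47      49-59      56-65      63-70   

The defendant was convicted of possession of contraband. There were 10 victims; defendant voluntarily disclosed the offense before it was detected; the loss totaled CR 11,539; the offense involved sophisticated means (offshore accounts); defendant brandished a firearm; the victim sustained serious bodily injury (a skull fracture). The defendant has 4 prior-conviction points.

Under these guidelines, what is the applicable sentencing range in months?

Base offense level for possession of contraband: 13.
R1 applies: 13 + 2 = 15.
R2 applies: 15 + 1 = 16.
R3 applies (level before this adjustment is 16 ≥ 13, so +4): 16 + 4 = 20.
R4 does not apply.
R5 applies: 20 − 1 = 19.
R6 applies: 19 + 4 = 23.
R7 applies: 23 + 3 = 26.
R8 does not apply.
Level 26 exceeds the maximum of 17; capped at 17.
Final offense level: 17.
Criminal history: 4 prior points → Category II (2-5).
Level 17 falls in the 17 band.
Grid: Level 17 × Category II = 40-47 months.

40-47 months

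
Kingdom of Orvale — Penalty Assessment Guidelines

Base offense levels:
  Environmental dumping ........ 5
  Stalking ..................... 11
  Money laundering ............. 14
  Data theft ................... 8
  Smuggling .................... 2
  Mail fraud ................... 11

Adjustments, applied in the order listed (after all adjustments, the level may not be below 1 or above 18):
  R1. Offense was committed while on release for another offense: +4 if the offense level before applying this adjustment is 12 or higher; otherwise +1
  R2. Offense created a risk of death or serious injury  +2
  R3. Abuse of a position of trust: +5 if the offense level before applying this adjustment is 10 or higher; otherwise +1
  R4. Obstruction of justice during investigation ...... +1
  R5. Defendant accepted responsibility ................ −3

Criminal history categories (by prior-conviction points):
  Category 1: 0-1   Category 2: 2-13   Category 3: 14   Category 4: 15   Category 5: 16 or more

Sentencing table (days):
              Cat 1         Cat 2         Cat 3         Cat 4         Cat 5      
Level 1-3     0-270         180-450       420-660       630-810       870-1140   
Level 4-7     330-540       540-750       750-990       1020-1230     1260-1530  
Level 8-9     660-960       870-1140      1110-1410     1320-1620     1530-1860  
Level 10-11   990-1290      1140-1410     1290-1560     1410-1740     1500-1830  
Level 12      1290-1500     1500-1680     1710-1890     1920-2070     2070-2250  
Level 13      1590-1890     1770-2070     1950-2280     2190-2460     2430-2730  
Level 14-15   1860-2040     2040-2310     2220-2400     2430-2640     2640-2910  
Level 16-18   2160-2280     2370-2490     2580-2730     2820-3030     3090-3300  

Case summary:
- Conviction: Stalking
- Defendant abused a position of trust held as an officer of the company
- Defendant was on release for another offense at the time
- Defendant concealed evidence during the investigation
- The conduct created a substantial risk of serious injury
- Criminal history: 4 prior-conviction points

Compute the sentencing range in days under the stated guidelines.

Base offense level for stalking: 11.
R1 applies (level before this adjustment is 11 < 12, so +1): 11 + 1 = 12.
R2 applies: 12 + 2 = 14.
R3 applies (level before this adjustment is 14 ≥ 10, so +5): 14 + 5 = 19.
R4 applies: 19 + 1 = 20.
Level 20 exceeds the maximum of 18; capped at 18.
Final offense level: 18.
Criminal history: 4 prior points → Category 2 (2-13).
Level 18 falls in the 16-18 band.
Grid: Level 16-18 × Category 2 = 2370-2490 days.

2370-2490 days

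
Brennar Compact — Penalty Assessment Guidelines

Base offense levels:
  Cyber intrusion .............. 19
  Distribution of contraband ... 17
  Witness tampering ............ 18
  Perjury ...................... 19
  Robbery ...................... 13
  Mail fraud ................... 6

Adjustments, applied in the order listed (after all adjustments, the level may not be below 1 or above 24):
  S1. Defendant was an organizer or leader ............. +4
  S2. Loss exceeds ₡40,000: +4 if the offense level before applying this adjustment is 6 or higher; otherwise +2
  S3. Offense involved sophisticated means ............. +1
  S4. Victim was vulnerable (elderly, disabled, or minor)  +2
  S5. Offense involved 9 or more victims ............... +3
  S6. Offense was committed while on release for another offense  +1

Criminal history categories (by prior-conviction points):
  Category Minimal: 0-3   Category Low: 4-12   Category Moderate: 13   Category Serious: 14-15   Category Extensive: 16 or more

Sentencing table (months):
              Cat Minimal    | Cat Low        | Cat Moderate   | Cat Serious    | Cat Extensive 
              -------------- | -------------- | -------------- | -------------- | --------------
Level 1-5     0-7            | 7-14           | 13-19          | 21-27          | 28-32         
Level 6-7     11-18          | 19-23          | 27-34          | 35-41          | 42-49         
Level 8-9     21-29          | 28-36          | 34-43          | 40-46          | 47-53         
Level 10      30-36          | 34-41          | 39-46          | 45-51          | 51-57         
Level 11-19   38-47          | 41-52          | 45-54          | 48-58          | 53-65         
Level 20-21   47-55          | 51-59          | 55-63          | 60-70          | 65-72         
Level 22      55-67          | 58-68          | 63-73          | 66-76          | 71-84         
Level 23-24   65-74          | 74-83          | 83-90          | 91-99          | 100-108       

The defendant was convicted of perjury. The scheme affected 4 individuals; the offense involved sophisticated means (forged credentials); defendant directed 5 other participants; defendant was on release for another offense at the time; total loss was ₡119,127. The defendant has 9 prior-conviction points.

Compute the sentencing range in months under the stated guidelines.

74-83 months

Base offense level for perjury: 19.
S1 applies: 19 + 4 = 23.
S2 applies (level before this adjustment is 23 ≥ 6, so +4): 23 + 4 = 27.
S3 applies: 27 + 1 = 28.
S4 does not apply.
S6 applies: 28 + 1 = 29.
Level 29 exceeds the maximum of 24; capped at 24.
Final offense level: 24.
Criminal history: 9 prior points → Category Low (4-12).
Level 24 falls in the 23-24 band.
Grid: Level 23-24 × Category Low = 74-83 months.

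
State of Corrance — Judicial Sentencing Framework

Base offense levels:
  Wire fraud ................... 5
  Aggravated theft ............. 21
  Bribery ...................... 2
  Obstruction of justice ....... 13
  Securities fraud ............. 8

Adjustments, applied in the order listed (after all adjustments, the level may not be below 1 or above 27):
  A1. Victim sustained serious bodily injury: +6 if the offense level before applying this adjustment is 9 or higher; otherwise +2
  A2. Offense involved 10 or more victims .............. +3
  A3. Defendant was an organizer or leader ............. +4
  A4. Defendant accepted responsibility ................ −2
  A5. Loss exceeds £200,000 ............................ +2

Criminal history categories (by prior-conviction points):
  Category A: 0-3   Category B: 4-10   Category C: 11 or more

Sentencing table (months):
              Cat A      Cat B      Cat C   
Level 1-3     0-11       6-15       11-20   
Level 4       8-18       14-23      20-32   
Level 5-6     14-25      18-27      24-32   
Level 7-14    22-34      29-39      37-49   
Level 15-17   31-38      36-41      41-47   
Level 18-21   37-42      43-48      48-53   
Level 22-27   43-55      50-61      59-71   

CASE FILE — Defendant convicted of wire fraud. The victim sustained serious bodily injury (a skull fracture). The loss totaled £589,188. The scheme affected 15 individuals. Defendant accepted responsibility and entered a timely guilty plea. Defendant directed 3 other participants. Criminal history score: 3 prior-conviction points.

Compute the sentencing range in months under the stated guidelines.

22-34 months

Base offense level for wire fraud: 5.
A1 applies (level before this adjustment is 5 < 9, so +2): 5 + 2 = 7.
A2 applies: 7 + 3 = 10.
A3 applies: 10 + 4 = 14.
A4 applies: 14 − 2 = 12.
A5 applies: 12 + 2 = 14.
Final offense level: 14.
Criminal history: 3 prior points → Category A (0-3).
Level 14 falls in the 7-14 band.
Grid: Level 7-14 × Category A = 22-34 months.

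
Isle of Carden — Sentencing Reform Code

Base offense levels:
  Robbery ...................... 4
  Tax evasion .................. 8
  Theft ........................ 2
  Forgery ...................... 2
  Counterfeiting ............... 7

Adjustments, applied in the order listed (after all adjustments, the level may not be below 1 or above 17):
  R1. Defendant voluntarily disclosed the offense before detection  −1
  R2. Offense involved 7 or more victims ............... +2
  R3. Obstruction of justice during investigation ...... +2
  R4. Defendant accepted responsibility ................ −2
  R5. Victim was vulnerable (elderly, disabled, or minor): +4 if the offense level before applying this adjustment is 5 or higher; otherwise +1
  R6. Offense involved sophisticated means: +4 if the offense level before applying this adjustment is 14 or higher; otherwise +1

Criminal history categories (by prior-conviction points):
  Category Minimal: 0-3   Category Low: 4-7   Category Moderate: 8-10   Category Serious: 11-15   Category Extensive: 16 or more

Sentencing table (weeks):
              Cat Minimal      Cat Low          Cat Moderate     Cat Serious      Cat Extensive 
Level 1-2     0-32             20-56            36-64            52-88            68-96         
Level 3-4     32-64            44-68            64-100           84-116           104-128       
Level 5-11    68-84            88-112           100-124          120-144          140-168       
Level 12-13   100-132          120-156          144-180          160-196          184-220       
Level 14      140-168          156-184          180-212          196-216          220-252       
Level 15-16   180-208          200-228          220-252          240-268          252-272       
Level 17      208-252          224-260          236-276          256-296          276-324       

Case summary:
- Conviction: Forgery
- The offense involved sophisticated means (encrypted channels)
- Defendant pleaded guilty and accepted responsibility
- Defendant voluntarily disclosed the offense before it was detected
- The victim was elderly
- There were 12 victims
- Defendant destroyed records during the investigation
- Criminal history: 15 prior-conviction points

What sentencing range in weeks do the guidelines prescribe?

120-144 weeks

Base offense level for forgery: 2.
R1 applies: 2 − 1 = 1.
R2 applies: 1 + 2 = 3.
R3 applies: 3 + 2 = 5.
R4 applies: 5 − 2 = 3.
R5 applies (level before this adjustment is 3 < 5, so +1): 3 + 1 = 4.
R6 applies (level before this adjustment is 4 < 14, so +1): 4 + 1 = 5.
Final offense level: 5.
Criminal history: 15 prior points → Category Serious (11-15).
Level 5 falls in the 5-11 band.
Grid: Level 5-11 × Category Serious = 120-144 weeks.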